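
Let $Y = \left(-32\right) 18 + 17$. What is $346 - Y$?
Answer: $905$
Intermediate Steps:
$Y = -559$ ($Y = -576 + 17 = -559$)
$346 - Y = 346 - -559 = 346 + 559 = 905$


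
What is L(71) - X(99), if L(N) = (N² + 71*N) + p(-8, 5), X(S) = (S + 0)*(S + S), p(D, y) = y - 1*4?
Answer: -9519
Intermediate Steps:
p(D, y) = -4 + y (p(D, y) = y - 4 = -4 + y)
X(S) = 2*S² (X(S) = S*(2*S) = 2*S²)
L(N) = 1 + N² + 71*N (L(N) = (N² + 71*N) + (-4 + 5) = (N² + 71*N) + 1 = 1 + N² + 71*N)
L(71) - X(99) = (1 + 71² + 71*71) - 2*99² = (1 + 5041 + 5041) - 2*9801 = 10083 - 1*19602 = 10083 - 19602 = -9519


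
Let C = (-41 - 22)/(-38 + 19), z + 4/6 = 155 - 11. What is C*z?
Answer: 9030/19 ≈ 475.26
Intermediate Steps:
z = 430/3 (z = -⅔ + (155 - 11) = -⅔ + 144 = 430/3 ≈ 143.33)
C = 63/19 (C = -63/(-19) = -63*(-1/19) = 63/19 ≈ 3.3158)
C*z = (63/19)*(430/3) = 9030/19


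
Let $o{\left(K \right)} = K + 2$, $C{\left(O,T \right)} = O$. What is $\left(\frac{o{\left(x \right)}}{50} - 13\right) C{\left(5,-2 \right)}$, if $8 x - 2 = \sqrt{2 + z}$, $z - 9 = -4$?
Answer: $- \frac{2591}{40} + \frac{\sqrt{7}}{80} \approx -64.742$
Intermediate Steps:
$z = 5$ ($z = 9 - 4 = 5$)
$x = \frac{1}{4} + \frac{\sqrt{7}}{8}$ ($x = \frac{1}{4} + \frac{\sqrt{2 + 5}}{8} = \frac{1}{4} + \frac{\sqrt{7}}{8} \approx 0.58072$)
$o{\left(K \right)} = 2 + K$
$\left(\frac{o{\left(x \right)}}{50} - 13\right) C{\left(5,-2 \right)} = \left(\frac{2 + \left(\frac{1}{4} + \frac{\sqrt{7}}{8}\right)}{50} - 13\right) 5 = \left(\left(\frac{9}{4} + \frac{\sqrt{7}}{8}\right) \frac{1}{50} - 13\right) 5 = \left(\left(\frac{9}{200} + \frac{\sqrt{7}}{400}\right) - 13\right) 5 = \left(- \frac{2591}{200} + \frac{\sqrt{7}}{400}\right) 5 = - \frac{2591}{40} + \frac{\sqrt{7}}{80}$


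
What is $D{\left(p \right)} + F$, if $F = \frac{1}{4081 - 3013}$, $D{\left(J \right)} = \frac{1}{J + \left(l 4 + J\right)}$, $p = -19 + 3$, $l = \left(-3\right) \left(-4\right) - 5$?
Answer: $- \frac{133}{534} \approx -0.24906$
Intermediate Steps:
$l = 7$ ($l = 12 - 5 = 7$)
$p = -16$
$D{\left(J \right)} = \frac{1}{28 + 2 J}$ ($D{\left(J \right)} = \frac{1}{J + \left(7 \cdot 4 + J\right)} = \frac{1}{J + \left(28 + J\right)} = \frac{1}{28 + 2 J}$)
$F = \frac{1}{1068} \approx 0.00093633$
$D{\left(p \right)} + F = \frac{1}{2 \left(14 - 16\right)} + \frac{1}{1068} = \frac{1}{2 \left(-2\right)} + \frac{1}{1068} = \frac{1}{2} \left(- \frac{1}{2}\right) + \frac{1}{1068} = - \frac{1}{4} + \frac{1}{1068} = - \frac{133}{534}$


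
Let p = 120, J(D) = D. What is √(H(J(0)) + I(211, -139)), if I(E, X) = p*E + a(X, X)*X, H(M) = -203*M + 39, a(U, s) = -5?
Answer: √26054 ≈ 161.41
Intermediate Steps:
H(M) = 39 - 203*M
I(E, X) = -5*X + 120*E (I(E, X) = 120*E - 5*X = -5*X + 120*E)
√(H(J(0)) + I(211, -139)) = √((39 - 203*0) + (-5*(-139) + 120*211)) = √((39 + 0) + (695 + 25320)) = √(39 + 26015) = √26054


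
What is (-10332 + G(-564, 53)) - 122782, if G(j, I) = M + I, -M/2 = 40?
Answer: -133141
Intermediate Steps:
M = -80 (M = -2*40 = -80)
G(j, I) = -80 + I
(-10332 + G(-564, 53)) - 122782 = (-10332 + (-80 + 53)) - 122782 = (-10332 - 27) - 122782 = -10359 - 122782 = -133141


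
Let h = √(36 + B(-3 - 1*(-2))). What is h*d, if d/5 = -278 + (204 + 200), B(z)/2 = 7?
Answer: 3150*√2 ≈ 4454.8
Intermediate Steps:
B(z) = 14 (B(z) = 2*7 = 14)
h = 5*√2 (h = √(36 + 14) = √50 = 5*√2 ≈ 7.0711)
d = 630 (d = 5*(-278 + (204 + 200)) = 5*(-278 + 404) = 5*126 = 630)
h*d = (5*√2)*630 = 3150*√2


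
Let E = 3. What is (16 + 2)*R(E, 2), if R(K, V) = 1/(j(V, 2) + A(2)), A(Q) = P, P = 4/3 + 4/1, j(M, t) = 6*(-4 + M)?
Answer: -27/10 ≈ -2.7000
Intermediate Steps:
j(M, t) = -24 + 6*M
P = 16/3 (P = 4*(⅓) + 4*1 = 4/3 + 4 = 16/3 ≈ 5.3333)
A(Q) = 16/3
R(K, V) = 1/(-56/3 + 6*V) (R(K, V) = 1/((-24 + 6*V) + 16/3) = 1/(-56/3 + 6*V))
(16 + 2)*R(E, 2) = (16 + 2)*(3/(2*(-28 + 9*2))) = 18*(3/(2*(-28 + 18))) = 18*((3/2)/(-10)) = 18*((3/2)*(-⅒)) = 18*(-3/20) = -27/10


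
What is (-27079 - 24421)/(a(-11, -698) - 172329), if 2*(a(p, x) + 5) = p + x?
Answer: 103000/345377 ≈ 0.29822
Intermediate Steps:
a(p, x) = -5 + p/2 + x/2 (a(p, x) = -5 + (p + x)/2 = -5 + (p/2 + x/2) = -5 + p/2 + x/2)
(-27079 - 24421)/(a(-11, -698) - 172329) = (-27079 - 24421)/((-5 + (½)*(-11) + (½)*(-698)) - 172329) = -51500/((-5 - 11/2 - 349) - 172329) = -51500/(-719/2 - 172329) = -51500/(-345377/2) = -51500*(-2/345377) = 103000/345377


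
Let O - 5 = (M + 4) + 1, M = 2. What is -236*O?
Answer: -2832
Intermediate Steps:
O = 12 (O = 5 + ((2 + 4) + 1) = 5 + (6 + 1) = 5 + 7 = 12)
-236*O = -236*12 = -2832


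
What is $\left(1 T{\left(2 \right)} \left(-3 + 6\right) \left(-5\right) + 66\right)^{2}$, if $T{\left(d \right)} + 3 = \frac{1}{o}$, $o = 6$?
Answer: $\frac{47089}{4} \approx 11772.0$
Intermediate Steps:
$T{\left(d \right)} = - \frac{17}{6}$ ($T{\left(d \right)} = -3 + \frac{1}{6} = - \frac{17}{6}$)
$\left(1 T{\left(2 \right)} \left(-3 + 6\right) \left(-5\right) + 66\right)^{2} = \left(1 \left(- \frac{17 \left(-3 + 6\right)}{6}\right) \left(-5\right) + 66\right)^{2} = \left(1 \left(\left(- \frac{17}{6}\right) 3\right) \left(-5\right) + 66\right)^{2} = \left(1 \left(- \frac{17}{2}\right) \left(-5\right) + 66\right)^{2} = \left(\left(- \frac{17}{2}\right) \left(-5\right) + 66\right)^{2} = \left(\frac{85}{2} + 66\right)^{2} = \left(\frac{217}{2}\right)^{2} = \frac{47089}{4}$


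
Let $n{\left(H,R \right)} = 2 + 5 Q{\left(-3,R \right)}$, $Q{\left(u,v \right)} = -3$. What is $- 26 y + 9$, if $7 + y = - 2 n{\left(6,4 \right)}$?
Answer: $-485$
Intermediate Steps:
$n{\left(H,R \right)} = -13$ ($n{\left(H,R \right)} = 2 + 5 \left(-3\right) = 2 - 15 = -13$)
$y = 19$ ($y = -7 - -26 = -7 + 26 = 19$)
$- 26 y + 9 = \left(-26\right) 19 + 9 = -494 + 9 = -485$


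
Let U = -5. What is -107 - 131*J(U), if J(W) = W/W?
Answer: -238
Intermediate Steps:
J(W) = 1
-107 - 131*J(U) = -107 - 131*1 = -107 - 131 = -238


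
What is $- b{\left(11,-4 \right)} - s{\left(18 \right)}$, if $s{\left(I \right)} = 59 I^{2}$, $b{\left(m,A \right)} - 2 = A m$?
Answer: $-19074$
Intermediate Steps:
$b{\left(m,A \right)} = 2 + A m$
$- b{\left(11,-4 \right)} - s{\left(18 \right)} = - (2 - 44) - 59 \cdot 18^{2} = - (2 - 44) - 59 \cdot 324 = \left(-1\right) \left(-42\right) - 19116 = 42 - 19116 = -19074$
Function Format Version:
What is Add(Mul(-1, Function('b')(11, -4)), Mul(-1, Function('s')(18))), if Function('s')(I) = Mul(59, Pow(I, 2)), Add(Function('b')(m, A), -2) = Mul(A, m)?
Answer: -19074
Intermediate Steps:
Function('b')(m, A) = Add(2, Mul(A, m))
Add(Mul(-1, Function('b')(11, -4)), Mul(-1, Function('s')(18))) = Add(Mul(-1, Add(2, Mul(-4, 11))), Mul(-1, Mul(59, Pow(18, 2)))) = Add(Mul(-1, Add(2, -44)), Mul(-1, Mul(59, 324))) = Add(Mul(-1, -42), Mul(-1, 19116)) = Add(42, -19116) = -19074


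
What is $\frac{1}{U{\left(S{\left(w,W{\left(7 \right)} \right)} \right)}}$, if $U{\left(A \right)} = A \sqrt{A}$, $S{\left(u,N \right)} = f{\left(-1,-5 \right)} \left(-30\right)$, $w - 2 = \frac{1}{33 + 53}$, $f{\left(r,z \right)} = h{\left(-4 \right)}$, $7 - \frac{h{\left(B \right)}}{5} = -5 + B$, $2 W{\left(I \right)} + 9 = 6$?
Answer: $\frac{i \sqrt{6}}{288000} \approx 8.5052 \cdot 10^{-6} i$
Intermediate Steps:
$W{\left(I \right)} = - \frac{3}{2}$ ($W{\left(I \right)} = - \frac{9}{2} + \frac{1}{2} \cdot 6 = - \frac{9}{2} + 3 = - \frac{3}{2}$)
$h{\left(B \right)} = 60 - 5 B$ ($h{\left(B \right)} = 35 - 5 \left(-5 + B\right) = 35 - \left(-25 + 5 B\right) = 60 - 5 B$)
$f{\left(r,z \right)} = 80$ ($f{\left(r,z \right)} = 60 - -20 = 60 + 20 = 80$)
$w = \frac{173}{86}$ ($w = 2 + \frac{1}{33 + 53} = 2 + \frac{1}{86} = \frac{173}{86} \approx 2.0116$)
$S{\left(u,N \right)} = -2400$ ($S{\left(u,N \right)} = 80 \left(-30\right) = -2400$)
$U{\left(A \right)} = A^{\frac{3}{2}}$
$\frac{1}{U{\left(S{\left(w,W{\left(7 \right)} \right)} \right)}} = \frac{1}{\left(-2400\right)^{\frac{3}{2}}} = \frac{1}{\left(-48000\right) i \sqrt{6}} = \frac{i \sqrt{6}}{288000}$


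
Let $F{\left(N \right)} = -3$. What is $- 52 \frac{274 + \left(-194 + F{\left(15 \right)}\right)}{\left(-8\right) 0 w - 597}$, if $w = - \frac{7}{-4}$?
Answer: $\frac{4004}{597} \approx 6.7069$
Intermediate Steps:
$w = \frac{7}{4}$ ($w = \left(-7\right) \left(- \frac{1}{4}\right) = \frac{7}{4} \approx 1.75$)
$- 52 \frac{274 + \left(-194 + F{\left(15 \right)}\right)}{\left(-8\right) 0 w - 597} = - 52 \frac{274 - 197}{\left(-8\right) 0 \cdot \frac{7}{4} - 597} = - 52 \frac{274 - 197}{0 \cdot \frac{7}{4} - 597} = - 52 \frac{77}{0 - 597} = - 52 \frac{77}{-597} = - 52 \cdot 77 \left(- \frac{1}{597}\right) = \left(-52\right) \left(- \frac{77}{597}\right) = \frac{4004}{597}$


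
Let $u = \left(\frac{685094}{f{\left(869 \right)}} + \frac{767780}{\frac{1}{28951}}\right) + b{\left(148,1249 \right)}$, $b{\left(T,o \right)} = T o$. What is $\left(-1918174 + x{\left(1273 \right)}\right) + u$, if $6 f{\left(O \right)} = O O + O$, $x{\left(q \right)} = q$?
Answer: $\frac{2800620740124749}{126005} \approx 2.2226 \cdot 10^{10}$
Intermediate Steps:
$f{\left(O \right)} = \frac{O}{6} + \frac{O^{2}}{6}$ ($f{\left(O \right)} = \frac{O O + O}{6} = \frac{O^{2} + O}{6} = \frac{O + O^{2}}{6} = \frac{O}{6} + \frac{O^{2}}{6}$)
$u = \frac{2800862279235254}{126005}$ ($u = \left(\frac{685094}{\frac{1}{6} \cdot 869 \left(1 + 869\right)} + \frac{767780}{\frac{1}{28951}}\right) + 148 \cdot 1249 = \left(\frac{685094}{\frac{1}{6} \cdot 869 \cdot 870} + 767780 \frac{1}{\frac{1}{28951}}\right) + 184852 = \left(\frac{685094}{126005} + 767780 \cdot 28951\right) + 184852 = \left(685094 \cdot \frac{1}{126005} + 22227998780\right) + 184852 = \left(\frac{685094}{126005} + 22227998780\right) + 184852 = \frac{2800838986958994}{126005} + 184852 = \frac{2800862279235254}{126005} \approx 2.2228 \cdot 10^{10}$)
$\left(-1918174 + x{\left(1273 \right)}\right) + u = \left(-1918174 + 1273\right) + \frac{2800862279235254}{126005} = -1916901 + \frac{2800862279235254}{126005} = \frac{2800620740124749}{126005}$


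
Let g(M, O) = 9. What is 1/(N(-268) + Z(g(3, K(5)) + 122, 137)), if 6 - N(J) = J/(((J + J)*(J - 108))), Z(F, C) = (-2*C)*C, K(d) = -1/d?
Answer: -752/28224063 ≈ -2.6644e-5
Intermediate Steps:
Z(F, C) = -2*C²
N(J) = 6 - 1/(2*(-108 + J)) (N(J) = 6 - J/((J + J)*(J - 108)) = 6 - J/((2*J)*(-108 + J)) = 6 - J/(2*J*(-108 + J)) = 6 - J*1/(2*J*(-108 + J)) = 6 - 1/(2*(-108 + J)))
1/(N(-268) + Z(g(3, K(5)) + 122, 137)) = 1/((-1297 + 12*(-268))/(2*(-108 - 268)) - 2*137²) = 1/((½)*(-1297 - 3216)/(-376) - 2*18769) = 1/((½)*(-1/376)*(-4513) - 37538) = 1/(4513/752 - 37538) = 1/(-28224063/752) = -752/28224063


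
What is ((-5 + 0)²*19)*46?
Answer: 21850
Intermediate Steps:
((-5 + 0)²*19)*46 = ((-5)²*19)*46 = (25*19)*46 = 475*46 = 21850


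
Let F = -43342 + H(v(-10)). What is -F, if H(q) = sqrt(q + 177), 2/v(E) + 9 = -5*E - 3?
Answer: 43342 - 58*sqrt(19)/19 ≈ 43329.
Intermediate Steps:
v(E) = 2/(-12 - 5*E) (v(E) = 2/(-9 + (-5*E - 3)) = 2/(-9 + (-3 - 5*E)) = 2/(-12 - 5*E))
H(q) = sqrt(177 + q)
F = -43342 + 58*sqrt(19)/19 (F = -43342 + sqrt(177 - 2/(12 + 5*(-10))) = -43342 + sqrt(177 - 2/(12 - 50)) = -43342 + sqrt(177 - 2/(-38)) = -43342 + sqrt(177 - 2*(-1/38)) = -43342 + sqrt(177 + 1/19) = -43342 + sqrt(3364/19) = -43342 + 58*sqrt(19)/19 ≈ -43329.)
-F = -(-43342 + 58*sqrt(19)/19) = 43342 - 58*sqrt(19)/19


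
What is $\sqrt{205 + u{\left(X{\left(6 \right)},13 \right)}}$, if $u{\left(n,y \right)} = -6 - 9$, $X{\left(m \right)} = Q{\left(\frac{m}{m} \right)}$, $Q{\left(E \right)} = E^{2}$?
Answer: $\sqrt{190} \approx 13.784$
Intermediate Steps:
$X{\left(m \right)} = 1$ ($X{\left(m \right)} = \left(\frac{m}{m}\right)^{2} = 1^{2} = 1$)
$u{\left(n,y \right)} = -15$
$\sqrt{205 + u{\left(X{\left(6 \right)},13 \right)}} = \sqrt{205 - 15} = \sqrt{190}$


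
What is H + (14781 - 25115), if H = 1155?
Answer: -9179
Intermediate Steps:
H + (14781 - 25115) = 1155 + (14781 - 25115) = 1155 - 10334 = -9179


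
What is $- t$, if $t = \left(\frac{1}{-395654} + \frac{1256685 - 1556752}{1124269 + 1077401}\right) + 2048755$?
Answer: $- \frac{26245138585501109}{12810287385} \approx -2.0488 \cdot 10^{6}$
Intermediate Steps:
$t = \frac{26245138585501109}{12810287385}$ ($t = \left(- \frac{1}{395654} - \frac{300067}{2201670}\right) + 2048755 = \left(- \frac{1}{395654} - \frac{17651}{129510}\right) + 2048755 = - \frac{1745954566}{12810287385} + 2048755 = \frac{26245138585501109}{12810287385} \approx 2.0488 \cdot 10^{6}$)
$- t = \left(-1\right) \frac{26245138585501109}{12810287385} = - \frac{26245138585501109}{12810287385}$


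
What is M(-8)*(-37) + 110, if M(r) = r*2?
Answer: 702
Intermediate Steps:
M(r) = 2*r
M(-8)*(-37) + 110 = (2*(-8))*(-37) + 110 = -16*(-37) + 110 = 592 + 110 = 702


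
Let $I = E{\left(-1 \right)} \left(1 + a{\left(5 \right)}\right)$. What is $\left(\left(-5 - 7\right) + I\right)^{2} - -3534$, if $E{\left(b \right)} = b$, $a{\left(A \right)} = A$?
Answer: $3858$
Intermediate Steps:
$I = -6$ ($I = - (1 + 5) = \left(-1\right) 6 = -6$)
$\left(\left(-5 - 7\right) + I\right)^{2} - -3534 = \left(\left(-5 - 7\right) - 6\right)^{2} - -3534 = \left(\left(-5 - 7\right) - 6\right)^{2} + 3534 = \left(-12 - 6\right)^{2} + 3534 = \left(-18\right)^{2} + 3534 = 324 + 3534 = 3858$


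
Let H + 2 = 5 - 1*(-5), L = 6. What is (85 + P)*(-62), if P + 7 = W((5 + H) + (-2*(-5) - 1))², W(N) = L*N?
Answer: -1085124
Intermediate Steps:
H = 8 (H = -2 + (5 - 1*(-5)) = -2 + (5 + 5) = -2 + 10 = 8)
W(N) = 6*N
P = 17417 (P = -7 + (6*((5 + 8) + (-2*(-5) - 1)))² = -7 + (6*(13 + (10 - 1)))² = -7 + (6*(13 + 9))² = -7 + (6*22)² = -7 + 132² = -7 + 17424 = 17417)
(85 + P)*(-62) = (85 + 17417)*(-62) = 17502*(-62) = -1085124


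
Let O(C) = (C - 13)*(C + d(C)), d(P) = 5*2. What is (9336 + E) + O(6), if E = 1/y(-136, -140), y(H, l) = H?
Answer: 1254463/136 ≈ 9224.0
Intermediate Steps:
d(P) = 10
E = -1/136 (E = 1/(-136) = -1/136 ≈ -0.0073529)
O(C) = (-13 + C)*(10 + C) (O(C) = (C - 13)*(C + 10) = (-13 + C)*(10 + C))
(9336 + E) + O(6) = (9336 - 1/136) + (-130 + 6**2 - 3*6) = 1269695/136 + (-130 + 36 - 18) = 1269695/136 - 112 = 1254463/136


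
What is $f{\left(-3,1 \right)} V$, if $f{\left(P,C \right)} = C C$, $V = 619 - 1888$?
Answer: $-1269$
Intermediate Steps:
$V = -1269$ ($V = 619 - 1888 = -1269$)
$f{\left(P,C \right)} = C^{2}$
$f{\left(-3,1 \right)} V = 1^{2} \left(-1269\right) = 1 \left(-1269\right) = -1269$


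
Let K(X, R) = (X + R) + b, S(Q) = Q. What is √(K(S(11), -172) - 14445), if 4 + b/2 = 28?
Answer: I*√14558 ≈ 120.66*I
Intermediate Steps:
b = 48 (b = -8 + 2*28 = -8 + 56 = 48)
K(X, R) = 48 + R + X (K(X, R) = (X + R) + 48 = (R + X) + 48 = 48 + R + X)
√(K(S(11), -172) - 14445) = √((48 - 172 + 11) - 14445) = √(-113 - 14445) = √(-14558) = I*√14558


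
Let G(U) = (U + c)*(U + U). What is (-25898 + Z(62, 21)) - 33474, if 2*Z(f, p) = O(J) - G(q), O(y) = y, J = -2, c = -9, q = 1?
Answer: -59365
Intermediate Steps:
G(U) = 2*U*(-9 + U) (G(U) = (U - 9)*(U + U) = (-9 + U)*(2*U) = 2*U*(-9 + U))
Z(f, p) = 7 (Z(f, p) = (-2 - 2*(-9 + 1))/2 = (-2 - 2*(-8))/2 = (-2 - 1*(-16))/2 = (-2 + 16)/2 = (½)*14 = 7)
(-25898 + Z(62, 21)) - 33474 = (-25898 + 7) - 33474 = -25891 - 33474 = -59365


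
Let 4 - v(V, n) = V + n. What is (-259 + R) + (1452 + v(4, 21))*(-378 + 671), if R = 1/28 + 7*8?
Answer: 11734241/28 ≈ 4.1908e+5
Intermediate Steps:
v(V, n) = 4 - V - n (v(V, n) = 4 - (V + n) = 4 + (-V - n) = 4 - V - n)
R = 1569/28 (R = 1/28 + 56 = 1569/28 ≈ 56.036)
(-259 + R) + (1452 + v(4, 21))*(-378 + 671) = (-259 + 1569/28) + (1452 + (4 - 1*4 - 1*21))*(-378 + 671) = -5683/28 + (1452 + (4 - 4 - 21))*293 = -5683/28 + (1452 - 21)*293 = -5683/28 + 1431*293 = -5683/28 + 419283 = 11734241/28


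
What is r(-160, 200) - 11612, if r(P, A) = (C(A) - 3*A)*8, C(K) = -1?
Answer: -16420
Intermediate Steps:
r(P, A) = -8 - 24*A (r(P, A) = (-1 - 3*A)*8 = -8 - 24*A)
r(-160, 200) - 11612 = (-8 - 24*200) - 11612 = (-8 - 4800) - 11612 = -4808 - 11612 = -16420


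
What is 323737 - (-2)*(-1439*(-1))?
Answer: 326615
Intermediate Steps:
323737 - (-2)*(-1439*(-1)) = 323737 - (-2)*1439 = 323737 - 1*(-2878) = 323737 + 2878 = 326615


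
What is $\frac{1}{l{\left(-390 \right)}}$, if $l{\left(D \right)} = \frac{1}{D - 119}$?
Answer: $-509$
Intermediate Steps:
$l{\left(D \right)} = \frac{1}{-119 + D}$
$\frac{1}{l{\left(-390 \right)}} = \frac{1}{\frac{1}{-119 - 390}} = \frac{1}{\frac{1}{-509}} = \frac{1}{- \frac{1}{509}} = -509$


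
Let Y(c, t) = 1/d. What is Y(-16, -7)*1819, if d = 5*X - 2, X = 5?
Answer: 1819/23 ≈ 79.087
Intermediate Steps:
d = 23 (d = 5*5 - 2 = 25 - 2 = 23)
Y(c, t) = 1/23
Y(-16, -7)*1819 = (1/23)*1819 = 1819/23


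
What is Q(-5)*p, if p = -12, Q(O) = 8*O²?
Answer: -2400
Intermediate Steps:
Q(-5)*p = (8*(-5)²)*(-12) = (8*25)*(-12) = 200*(-12) = -2400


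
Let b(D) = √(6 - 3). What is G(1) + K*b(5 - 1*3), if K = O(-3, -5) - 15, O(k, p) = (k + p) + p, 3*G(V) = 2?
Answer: ⅔ - 28*√3 ≈ -47.831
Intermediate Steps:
G(V) = ⅔ (G(V) = (⅓)*2 = ⅔)
O(k, p) = k + 2*p
b(D) = √3
K = -28 (K = (-3 + 2*(-5)) - 15 = (-3 - 10) - 15 = -13 - 15 = -28)
G(1) + K*b(5 - 1*3) = ⅔ - 28*√3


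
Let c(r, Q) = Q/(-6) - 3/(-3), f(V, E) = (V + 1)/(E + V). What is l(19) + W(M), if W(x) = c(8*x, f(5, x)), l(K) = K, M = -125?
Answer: 2401/120 ≈ 20.008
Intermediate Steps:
f(V, E) = (1 + V)/(E + V)
c(r, Q) = 1 - Q/6 (c(r, Q) = Q*(-⅙) - 3*(-⅓) = -Q/6 + 1 = 1 - Q/6)
W(x) = 1 - 1/(5 + x) (W(x) = 1 - (1 + 5)/(6*(x + 5)) = 1 - 6/(6*(5 + x)) = 1 - 1/(5 + x))
l(19) + W(M) = 19 + (4 - 125)/(5 - 125) = 19 - 121/(-120) = 19 - 1/120*(-121) = 19 + 121/120 = 2401/120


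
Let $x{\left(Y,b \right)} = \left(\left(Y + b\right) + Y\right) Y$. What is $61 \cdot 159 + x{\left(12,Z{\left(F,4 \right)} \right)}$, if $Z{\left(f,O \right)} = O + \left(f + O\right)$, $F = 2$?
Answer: $10107$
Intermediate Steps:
$Z{\left(f,O \right)} = f + 2 O$ ($Z{\left(f,O \right)} = O + \left(O + f\right) = f + 2 O$)
$x{\left(Y,b \right)} = Y \left(b + 2 Y\right)$ ($x{\left(Y,b \right)} = \left(b + 2 Y\right) Y = Y \left(b + 2 Y\right)$)
$61 \cdot 159 + x{\left(12,Z{\left(F,4 \right)} \right)} = 61 \cdot 159 + 12 \left(\left(2 + 2 \cdot 4\right) + 2 \cdot 12\right) = 9699 + 12 \left(\left(2 + 8\right) + 24\right) = 9699 + 12 \left(10 + 24\right) = 9699 + 12 \cdot 34 = 9699 + 408 = 10107$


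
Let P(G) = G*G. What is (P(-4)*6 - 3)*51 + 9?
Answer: 4752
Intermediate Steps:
P(G) = G**2
(P(-4)*6 - 3)*51 + 9 = ((-4)**2*6 - 3)*51 + 9 = (16*6 - 3)*51 + 9 = (96 - 3)*51 + 9 = 93*51 + 9 = 4743 + 9 = 4752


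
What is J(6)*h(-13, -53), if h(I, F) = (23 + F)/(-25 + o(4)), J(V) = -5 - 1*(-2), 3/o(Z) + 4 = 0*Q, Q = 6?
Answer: -360/103 ≈ -3.4951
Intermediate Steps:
o(Z) = -¾ (o(Z) = 3/(-4 + 0*6) = 3/(-4 + 0) = 3/(-4) = 3*(-¼) = -¾)
J(V) = -3 (J(V) = -5 + 2 = -3)
h(I, F) = -92/103 - 4*F/103 (h(I, F) = (23 + F)/(-25 - ¾) = (23 + F)/(-103/4) = (23 + F)*(-4/103) = -92/103 - 4*F/103)
J(6)*h(-13, -53) = -3*(-92/103 - 4/103*(-53)) = -3*(-92/103 + 212/103) = -3*120/103 = -360/103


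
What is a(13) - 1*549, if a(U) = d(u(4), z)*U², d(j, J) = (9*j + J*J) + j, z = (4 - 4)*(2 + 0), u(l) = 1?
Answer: 1141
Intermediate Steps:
z = 0 (z = 0*2 = 0)
d(j, J) = J² + 10*j (d(j, J) = (9*j + J²) + j = (J² + 9*j) + j = J² + 10*j)
a(U) = 10*U² (a(U) = (0² + 10*1)*U² = (0 + 10)*U² = 10*U²)
a(13) - 1*549 = 10*13² - 1*549 = 10*169 - 549 = 1690 - 549 = 1141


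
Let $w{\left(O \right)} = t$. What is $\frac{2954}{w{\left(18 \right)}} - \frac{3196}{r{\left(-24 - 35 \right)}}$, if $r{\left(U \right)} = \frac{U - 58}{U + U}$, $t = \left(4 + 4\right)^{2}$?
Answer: $- \frac{11895287}{3744} \approx -3177.2$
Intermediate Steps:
$t = 64$ ($t = 8^{2} = 64$)
$r{\left(U \right)} = \frac{-58 + U}{2 U}$
$w{\left(O \right)} = 64$
$\frac{2954}{w{\left(18 \right)}} - \frac{3196}{r{\left(-24 - 35 \right)}} = \frac{2954}{64} - \frac{3196}{\frac{1}{2} \frac{1}{-24 - 35} \left(-58 - 59\right)} = 2954 \cdot \frac{1}{64} - \frac{3196}{\frac{1}{2} \frac{1}{-59} \left(-58 - 59\right)} = \frac{1477}{32} - \frac{3196}{\frac{1}{2} \left(- \frac{1}{59}\right) \left(-117\right)} = \frac{1477}{32} - \frac{3196}{\frac{117}{118}} = \frac{1477}{32} - \frac{377128}{117} = - \frac{11895287}{3744}$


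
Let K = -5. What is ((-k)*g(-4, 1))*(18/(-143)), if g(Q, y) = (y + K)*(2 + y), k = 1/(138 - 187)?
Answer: 216/7007 ≈ 0.030826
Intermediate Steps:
k = -1/49 (k = 1/(-49) = -1/49 ≈ -0.020408)
g(Q, y) = (-5 + y)*(2 + y) (g(Q, y) = (y - 5)*(2 + y) = (-5 + y)*(2 + y))
((-k)*g(-4, 1))*(18/(-143)) = ((-1*(-1/49))*(-10 + 1² - 3*1))*(18/(-143)) = ((-10 + 1 - 3)/49)*(18*(-1/143)) = ((1/49)*(-12))*(-18/143) = -12/49*(-18/143) = 216/7007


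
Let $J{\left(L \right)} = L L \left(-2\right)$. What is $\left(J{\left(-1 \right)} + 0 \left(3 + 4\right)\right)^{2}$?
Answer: $4$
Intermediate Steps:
$J{\left(L \right)} = - 2 L^{2}$ ($J{\left(L \right)} = L^{2} \left(-2\right) = - 2 L^{2}$)
$\left(J{\left(-1 \right)} + 0 \left(3 + 4\right)\right)^{2} = \left(- 2 \left(-1\right)^{2} + 0 \left(3 + 4\right)\right)^{2} = \left(\left(-2\right) 1 + 0 \cdot 7\right)^{2} = \left(-2 + 0\right)^{2} = \left(-2\right)^{2} = 4$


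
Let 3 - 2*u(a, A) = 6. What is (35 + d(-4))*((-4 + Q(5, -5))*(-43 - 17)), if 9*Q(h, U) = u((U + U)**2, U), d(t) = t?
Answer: 7750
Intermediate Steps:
u(a, A) = -3/2 (u(a, A) = 3/2 - 1/2*6 = 3/2 - 3 = -3/2)
Q(h, U) = -1/6 (Q(h, U) = (1/9)*(-3/2) = -1/6)
(35 + d(-4))*((-4 + Q(5, -5))*(-43 - 17)) = (35 - 4)*((-4 - 1/6)*(-43 - 17)) = 31*(-25/6*(-60)) = 31*250 = 7750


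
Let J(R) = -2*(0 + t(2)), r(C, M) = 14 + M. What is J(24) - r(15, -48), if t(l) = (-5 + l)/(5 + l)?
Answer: 244/7 ≈ 34.857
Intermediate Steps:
t(l) = (-5 + l)/(5 + l)
J(R) = 6/7 (J(R) = -2*(0 + (-5 + 2)/(5 + 2)) = -2*(0 - 3/7) = -2*(-3/7) = 6/7)
J(24) - r(15, -48) = 6/7 - (14 - 48) = 6/7 - 1*(-34) = 6/7 + 34 = 244/7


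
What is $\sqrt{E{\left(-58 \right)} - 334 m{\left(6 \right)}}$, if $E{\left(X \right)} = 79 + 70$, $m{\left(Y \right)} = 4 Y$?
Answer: $i \sqrt{7867} \approx 88.696 i$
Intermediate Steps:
$E{\left(X \right)} = 149$
$\sqrt{E{\left(-58 \right)} - 334 m{\left(6 \right)}} = \sqrt{149 - 334 \cdot 4 \cdot 6} = \sqrt{149 - 8016} = \sqrt{-7867} = i \sqrt{7867}$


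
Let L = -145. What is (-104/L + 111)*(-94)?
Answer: -1522706/145 ≈ -10501.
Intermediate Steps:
(-104/L + 111)*(-94) = (-104/(-145) + 111)*(-94) = (-104*(-1/145) + 111)*(-94) = (104/145 + 111)*(-94) = (16199/145)*(-94) = -1522706/145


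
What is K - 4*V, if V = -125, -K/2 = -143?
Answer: 786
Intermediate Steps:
K = 286 (K = -2*(-143) = 286)
K - 4*V = 286 - 4*(-125) = 286 + 500 = 786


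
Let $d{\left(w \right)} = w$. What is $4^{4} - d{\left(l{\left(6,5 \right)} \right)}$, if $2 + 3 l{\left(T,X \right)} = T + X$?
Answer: $253$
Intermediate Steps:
$l{\left(T,X \right)} = - \frac{2}{3} + \frac{T}{3} + \frac{X}{3}$ ($l{\left(T,X \right)} = - \frac{2}{3} + \frac{T + X}{3} = - \frac{2}{3} + \left(\frac{T}{3} + \frac{X}{3}\right) = - \frac{2}{3} + \frac{T}{3} + \frac{X}{3}$)
$4^{4} - d{\left(l{\left(6,5 \right)} \right)} = 4^{4} - \left(- \frac{2}{3} + \frac{1}{3} \cdot 6 + \frac{1}{3} \cdot 5\right) = 256 - \left(- \frac{2}{3} + 2 + \frac{5}{3}\right) = 256 - 3 = 253$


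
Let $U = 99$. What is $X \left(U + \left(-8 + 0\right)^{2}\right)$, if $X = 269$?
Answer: $43847$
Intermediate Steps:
$X \left(U + \left(-8 + 0\right)^{2}\right) = 269 \left(99 + \left(-8 + 0\right)^{2}\right) = 269 \left(99 + \left(-8\right)^{2}\right) = 269 \left(99 + 64\right) = 269 \cdot 163 = 43847$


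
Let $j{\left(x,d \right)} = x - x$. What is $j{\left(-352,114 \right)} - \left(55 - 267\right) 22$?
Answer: $4664$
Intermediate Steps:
$j{\left(x,d \right)} = 0$
$j{\left(-352,114 \right)} - \left(55 - 267\right) 22 = 0 - \left(55 - 267\right) 22 = 0 - \left(-212\right) 22 = 0 - -4664 = 0 + 4664 = 4664$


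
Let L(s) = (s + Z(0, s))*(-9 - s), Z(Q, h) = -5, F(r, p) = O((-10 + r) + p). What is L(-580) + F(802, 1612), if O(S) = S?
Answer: -331631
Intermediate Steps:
F(r, p) = -10 + p + r (F(r, p) = (-10 + r) + p = -10 + p + r)
L(s) = (-9 - s)*(-5 + s) (L(s) = (s - 5)*(-9 - s) = (-5 + s)*(-9 - s) = (-9 - s)*(-5 + s))
L(-580) + F(802, 1612) = (45 - 1*(-580)² - 4*(-580)) + (-10 + 1612 + 802) = (45 - 1*336400 + 2320) + 2404 = (45 - 336400 + 2320) + 2404 = -334035 + 2404 = -331631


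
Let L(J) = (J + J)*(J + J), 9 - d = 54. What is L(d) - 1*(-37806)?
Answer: 45906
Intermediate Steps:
d = -45 (d = 9 - 1*54 = 9 - 54 = -45)
L(J) = 4*J² (L(J) = (2*J)*(2*J) = 4*J²)
L(d) - 1*(-37806) = 4*(-45)² - 1*(-37806) = 4*2025 + 37806 = 8100 + 37806 = 45906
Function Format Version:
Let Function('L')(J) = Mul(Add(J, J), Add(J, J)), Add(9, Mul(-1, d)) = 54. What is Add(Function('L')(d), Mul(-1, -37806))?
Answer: 45906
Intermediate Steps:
d = -45 (d = Add(9, Mul(-1, 54)) = Add(9, -54) = -45)
Function('L')(J) = Mul(4, Pow(J, 2)) (Function('L')(J) = Mul(Mul(2, J), Mul(2, J)) = Mul(4, Pow(J, 2)))
Add(Function('L')(d), Mul(-1, -37806)) = Add(Mul(4, Pow(-45, 2)), Mul(-1, -37806)) = Add(Mul(4, 2025), 37806) = Add(8100, 37806) = 45906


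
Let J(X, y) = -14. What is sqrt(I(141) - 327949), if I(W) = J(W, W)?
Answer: I*sqrt(327963) ≈ 572.68*I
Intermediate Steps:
I(W) = -14
sqrt(I(141) - 327949) = sqrt(-14 - 327949) = sqrt(-327963) = I*sqrt(327963)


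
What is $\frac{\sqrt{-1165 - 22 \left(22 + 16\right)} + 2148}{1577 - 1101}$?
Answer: $\frac{537}{119} + \frac{i \sqrt{2001}}{476} \approx 4.5126 + 0.093976 i$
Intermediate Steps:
$\frac{\sqrt{-1165 - 22 \left(22 + 16\right)} + 2148}{1577 - 1101} = \frac{\sqrt{-1165 - 836} + 2148}{476} = \left(\sqrt{-1165 - 836} + 2148\right) \frac{1}{476} = \left(\sqrt{-2001} + 2148\right) \frac{1}{476} = \left(i \sqrt{2001} + 2148\right) \frac{1}{476} = \left(2148 + i \sqrt{2001}\right) \frac{1}{476} = \frac{537}{119} + \frac{i \sqrt{2001}}{476}$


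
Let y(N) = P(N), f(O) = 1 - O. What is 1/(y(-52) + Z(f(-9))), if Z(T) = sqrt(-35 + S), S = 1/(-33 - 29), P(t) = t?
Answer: -248/13063 - I*sqrt(134602)/169819 ≈ -0.018985 - 0.0021604*I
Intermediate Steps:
S = -1/62 (S = 1/(-62) = -1/62 ≈ -0.016129)
y(N) = N
Z(T) = I*sqrt(134602)/62 (Z(T) = sqrt(-35 - 1/62) = sqrt(-2171/62) = I*sqrt(134602)/62)
1/(y(-52) + Z(f(-9))) = 1/(-52 + I*sqrt(134602)/62)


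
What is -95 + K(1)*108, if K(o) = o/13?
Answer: -1127/13 ≈ -86.692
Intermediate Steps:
K(o) = o/13 (K(o) = o*(1/13) = o/13)
-95 + K(1)*108 = -95 + ((1/13)*1)*108 = -95 + (1/13)*108 = -95 + 108/13 = -1127/13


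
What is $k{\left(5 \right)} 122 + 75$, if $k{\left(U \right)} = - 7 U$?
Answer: $-4195$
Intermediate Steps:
$k{\left(5 \right)} 122 + 75 = \left(-7\right) 5 \cdot 122 + 75 = \left(-35\right) 122 + 75 = -4270 + 75 = -4195$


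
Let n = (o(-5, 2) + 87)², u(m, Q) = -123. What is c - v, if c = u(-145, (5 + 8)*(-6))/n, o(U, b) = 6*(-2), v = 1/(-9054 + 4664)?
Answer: -35623/1646250 ≈ -0.021639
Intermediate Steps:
v = -1/4390 (v = 1/(-4390) = -1/4390 ≈ -0.00022779)
o(U, b) = -12
n = 5625 (n = (-12 + 87)² = 75² = 5625)
c = -41/1875 (c = -123/5625 = -123*1/5625 = -41/1875 ≈ -0.021867)
c - v = -41/1875 - 1*(-1/4390) = -41/1875 + 1/4390 = -35623/1646250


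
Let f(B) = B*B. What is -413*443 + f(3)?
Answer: -182950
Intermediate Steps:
f(B) = B²
-413*443 + f(3) = -413*443 + 3² = -182959 + 9 = -182950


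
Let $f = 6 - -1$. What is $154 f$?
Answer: $1078$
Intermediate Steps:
$f = 7$ ($f = 6 + 1 = 7$)
$154 f = 154 \cdot 7 = 1078$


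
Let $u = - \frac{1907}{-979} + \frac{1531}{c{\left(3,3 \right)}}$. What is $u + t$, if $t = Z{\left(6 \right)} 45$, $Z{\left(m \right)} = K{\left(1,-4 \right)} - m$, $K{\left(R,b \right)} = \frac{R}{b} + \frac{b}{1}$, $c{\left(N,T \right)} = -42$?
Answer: $- \frac{40768865}{82236} \approx -495.75$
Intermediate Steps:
$K{\left(R,b \right)} = b + \frac{R}{b}$ ($K{\left(R,b \right)} = \frac{R}{b} + b 1 = \frac{R}{b} + b = b + \frac{R}{b}$)
$Z{\left(m \right)} = - \frac{17}{4} - m$ ($Z{\left(m \right)} = \left(-4 + 1 \frac{1}{-4}\right) - m = \left(-4 + 1 \left(- \frac{1}{4}\right)\right) - m = \left(-4 - \frac{1}{4}\right) - m = - \frac{17}{4} - m$)
$t = - \frac{1845}{4}$ ($t = \left(- \frac{17}{4} - 6\right) 45 = \left(- \frac{41}{4}\right) 45 = - \frac{1845}{4} \approx -461.25$)
$u = - \frac{1418755}{41118}$ ($u = - \frac{1907}{-979} + \frac{1531}{-42} = \left(-1907\right) \left(- \frac{1}{979}\right) + 1531 \left(- \frac{1}{42}\right) = \frac{1907}{979} - \frac{1531}{42} = - \frac{1418755}{41118} \approx -34.504$)
$u + t = - \frac{1418755}{41118} - \frac{1845}{4} = - \frac{40768865}{82236}$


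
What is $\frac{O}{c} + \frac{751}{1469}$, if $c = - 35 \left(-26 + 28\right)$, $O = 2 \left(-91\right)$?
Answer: $\frac{22852}{7345} \approx 3.1112$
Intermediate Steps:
$O = -182$
$c = -70$ ($c = \left(-35\right) 2 = -70$)
$\frac{O}{c} + \frac{751}{1469} = - \frac{182}{-70} + \frac{751}{1469} = \left(-182\right) \left(- \frac{1}{70}\right) + 751 \cdot \frac{1}{1469} = \frac{13}{5} + \frac{751}{1469} = \frac{22852}{7345}$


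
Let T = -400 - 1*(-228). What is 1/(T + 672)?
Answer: 1/500 ≈ 0.0020000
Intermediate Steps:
T = -172 (T = -400 + 228 = -172)
1/(T + 672) = 1/(-172 + 672) = 1/500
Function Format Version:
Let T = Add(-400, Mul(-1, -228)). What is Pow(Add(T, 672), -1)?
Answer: Rational(1, 500) ≈ 0.0020000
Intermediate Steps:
T = -172 (T = Add(-400, 228) = -172)
Pow(Add(T, 672), -1) = Pow(Add(-172, 672), -1) = Pow(500, -1) = Rational(1, 500)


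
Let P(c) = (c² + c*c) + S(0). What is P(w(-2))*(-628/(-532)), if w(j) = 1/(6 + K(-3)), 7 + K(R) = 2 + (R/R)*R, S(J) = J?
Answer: 157/266 ≈ 0.59023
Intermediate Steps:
K(R) = -5 + R (K(R) = -7 + (2 + (R/R)*R) = -7 + (2 + 1*R) = -7 + (2 + R) = -5 + R)
w(j) = -½ (w(j) = 1/(6 + (-5 - 3)) = 1/(6 - 8) = 1/(-2) = -½)
P(c) = 2*c² (P(c) = (c² + c*c) + 0 = (c² + c²) + 0 = 2*c² + 0 = 2*c²)
P(w(-2))*(-628/(-532)) = (2*(-½)²)*(-628/(-532)) = (2*(¼))*(-628*(-1/532)) = (½)*(157/133) = 157/266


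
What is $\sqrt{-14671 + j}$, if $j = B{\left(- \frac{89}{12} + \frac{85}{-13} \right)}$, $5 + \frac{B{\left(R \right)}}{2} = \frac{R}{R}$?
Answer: $3 i \sqrt{1631} \approx 121.16 i$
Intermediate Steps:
$B{\left(R \right)} = -8$ ($B{\left(R \right)} = -10 + 2 \frac{R}{R} = -10 + 2 \cdot 1 = -10 + 2 = -8$)
$j = -8$
$\sqrt{-14671 + j} = \sqrt{-14671 - 8} = \sqrt{-14679} = 3 i \sqrt{1631}$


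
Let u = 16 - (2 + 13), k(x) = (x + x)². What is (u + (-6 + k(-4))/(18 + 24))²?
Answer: 2500/441 ≈ 5.6689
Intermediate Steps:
k(x) = 4*x² (k(x) = (2*x)² = 4*x²)
u = 1 (u = 16 - 1*15 = 16 - 15 = 1)
(u + (-6 + k(-4))/(18 + 24))² = (1 + (-6 + 4*(-4)²)/(18 + 24))² = (1 + (-6 + 4*16)/42)² = (1 + (-6 + 64)*(1/42))² = (1 + 58*(1/42))² = (1 + 29/21)² = (50/21)² = 2500/441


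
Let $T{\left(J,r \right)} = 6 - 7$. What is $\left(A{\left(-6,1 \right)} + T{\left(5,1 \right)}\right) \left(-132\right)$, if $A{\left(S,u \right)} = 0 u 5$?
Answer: $132$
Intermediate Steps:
$T{\left(J,r \right)} = -1$ ($T{\left(J,r \right)} = 6 - 7 = -1$)
$A{\left(S,u \right)} = 0$ ($A{\left(S,u \right)} = 0 \cdot 5 = 0$)
$\left(A{\left(-6,1 \right)} + T{\left(5,1 \right)}\right) \left(-132\right) = \left(0 - 1\right) \left(-132\right) = \left(-1\right) \left(-132\right) = 132$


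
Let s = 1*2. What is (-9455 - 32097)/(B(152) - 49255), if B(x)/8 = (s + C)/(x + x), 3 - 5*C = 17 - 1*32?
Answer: 74480/88287 ≈ 0.84361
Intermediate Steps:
s = 2
C = 18/5 (C = 3/5 - (17 - 1*32)/5 = 3/5 - (17 - 32)/5 = 3/5 - 1/5*(-15) = 3/5 + 3 = 18/5 ≈ 3.6000)
B(x) = 112/(5*x) (B(x) = 8*((2 + 18/5)/(x + x)) = 8*(28/(5*((2*x)))) = 8*(28*(1/(2*x))/5) = 8*(14/(5*x)) = 112/(5*x))
(-9455 - 32097)/(B(152) - 49255) = (-9455 - 32097)/((112/5)/152 - 49255) = -41552/((112/5)*(1/152) - 49255) = -41552/(14/95 - 49255) = -41552/(-4679211/95) = -41552*(-95/4679211) = 74480/88287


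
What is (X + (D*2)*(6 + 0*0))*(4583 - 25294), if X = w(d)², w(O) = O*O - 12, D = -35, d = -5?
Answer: 5198461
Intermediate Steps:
w(O) = -12 + O² (w(O) = O² - 12 = -12 + O²)
X = 169 (X = (-12 + (-5)²)² = (-12 + 25)² = 13² = 169)
(X + (D*2)*(6 + 0*0))*(4583 - 25294) = (169 + (-35*2)*(6 + 0*0))*(4583 - 25294) = (169 - 70*(6 + 0))*(-20711) = (169 - 70*6)*(-20711) = (169 - 420)*(-20711) = -251*(-20711) = 5198461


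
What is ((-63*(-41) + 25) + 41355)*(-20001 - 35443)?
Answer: -2437484572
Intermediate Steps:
((-63*(-41) + 25) + 41355)*(-20001 - 35443) = ((2583 + 25) + 41355)*(-55444) = (2608 + 41355)*(-55444) = 43963*(-55444) = -2437484572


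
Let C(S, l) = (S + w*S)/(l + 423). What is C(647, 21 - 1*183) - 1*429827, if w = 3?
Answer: -112182259/261 ≈ -4.2982e+5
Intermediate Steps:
C(S, l) = 4*S/(423 + l) (C(S, l) = (S + 3*S)/(l + 423) = (4*S)/(423 + l) = 4*S/(423 + l))
C(647, 21 - 1*183) - 1*429827 = 4*647/(423 + (21 - 1*183)) - 1*429827 = 4*647/(423 + (21 - 183)) - 429827 = 4*647/(423 - 162) - 429827 = 4*647/261 - 429827 = 4*647*(1/261) - 429827 = 2588/261 - 429827 = -112182259/261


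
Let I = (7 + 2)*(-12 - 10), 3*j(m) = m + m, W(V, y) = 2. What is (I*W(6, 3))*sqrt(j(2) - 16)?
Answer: -264*I*sqrt(33) ≈ -1516.6*I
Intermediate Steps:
j(m) = 2*m/3 (j(m) = (m + m)/3 = (2*m)/3 = 2*m/3)
I = -198 (I = 9*(-22) = -198)
(I*W(6, 3))*sqrt(j(2) - 16) = (-198*2)*sqrt((2/3)*2 - 16) = -396*sqrt(4/3 - 16) = -264*I*sqrt(33)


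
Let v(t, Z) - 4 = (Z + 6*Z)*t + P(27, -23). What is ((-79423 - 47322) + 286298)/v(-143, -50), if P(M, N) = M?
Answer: 159553/50081 ≈ 3.1859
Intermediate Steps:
v(t, Z) = 31 + 7*Z*t (v(t, Z) = 4 + ((Z + 6*Z)*t + 27) = 4 + ((7*Z)*t + 27) = 4 + (7*Z*t + 27) = 4 + (27 + 7*Z*t) = 31 + 7*Z*t)
((-79423 - 47322) + 286298)/v(-143, -50) = ((-79423 - 47322) + 286298)/(31 + 7*(-50)*(-143)) = (-126745 + 286298)/(31 + 50050) = 159553/50081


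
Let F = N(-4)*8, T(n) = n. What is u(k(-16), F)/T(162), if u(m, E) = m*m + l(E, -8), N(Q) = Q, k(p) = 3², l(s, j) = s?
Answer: 49/162 ≈ 0.30247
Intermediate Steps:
k(p) = 9
F = -32 (F = -4*8 = -32)
u(m, E) = E + m² (u(m, E) = m*m + E = m² + E = E + m²)
u(k(-16), F)/T(162) = (-32 + 9²)/162 = (-32 + 81)*(1/162) = 49*(1/162) = 49/162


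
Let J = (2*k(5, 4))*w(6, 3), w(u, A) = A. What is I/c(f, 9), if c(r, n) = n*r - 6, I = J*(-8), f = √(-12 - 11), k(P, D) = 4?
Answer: 128/211 + 192*I*√23/211 ≈ 0.60664 + 4.364*I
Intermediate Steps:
J = 24 (J = (2*4)*3 = 8*3 = 24)
f = I*√23 (f = √(-23) = I*√23 ≈ 4.7958*I)
I = -192 (I = 24*(-8) = -192)
c(r, n) = -6 + n*r
I/c(f, 9) = -192/(-6 + 9*(I*√23)) = -192/(-6 + 9*I*√23)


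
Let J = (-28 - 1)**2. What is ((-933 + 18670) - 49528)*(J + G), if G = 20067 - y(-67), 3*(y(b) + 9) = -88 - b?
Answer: -665194884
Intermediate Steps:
y(b) = -115/3 - b/3 (y(b) = -9 + (-88 - b)/3 = -9 + (-88/3 - b/3) = -115/3 - b/3)
G = 20083 (G = 20067 - (-115/3 - 1/3*(-67)) = 20067 - (-115/3 + 67/3) = 20067 - 1*(-16) = 20067 + 16 = 20083)
J = 841 (J = (-29)**2 = 841)
((-933 + 18670) - 49528)*(J + G) = ((-933 + 18670) - 49528)*(841 + 20083) = (17737 - 49528)*20924 = -31791*20924 = -665194884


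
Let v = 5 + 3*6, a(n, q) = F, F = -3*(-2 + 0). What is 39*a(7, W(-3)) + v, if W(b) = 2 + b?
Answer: 257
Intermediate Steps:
F = 6 (F = -3*(-2) = 6)
a(n, q) = 6
v = 23 (v = 5 + 18 = 23)
39*a(7, W(-3)) + v = 39*6 + 23 = 234 + 23 = 257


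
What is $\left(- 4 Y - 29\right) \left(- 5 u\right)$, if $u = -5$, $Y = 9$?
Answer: $-1625$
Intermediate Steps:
$\left(- 4 Y - 29\right) \left(- 5 u\right) = \left(\left(-4\right) 9 - 29\right) \left(\left(-5\right) \left(-5\right)\right) = \left(-36 - 29\right) 25 = \left(-65\right) 25 = -1625$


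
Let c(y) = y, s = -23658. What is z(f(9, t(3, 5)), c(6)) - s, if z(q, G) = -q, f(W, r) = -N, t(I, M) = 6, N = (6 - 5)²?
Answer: 23659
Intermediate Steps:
N = 1 (N = 1² = 1)
f(W, r) = -1 (f(W, r) = -1*1 = -1)
z(f(9, t(3, 5)), c(6)) - s = -1*(-1) - 1*(-23658) = 1 + 23658 = 23659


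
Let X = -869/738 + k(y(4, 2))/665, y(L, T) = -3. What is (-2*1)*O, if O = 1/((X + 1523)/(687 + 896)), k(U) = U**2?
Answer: -1553777820/746871467 ≈ -2.0804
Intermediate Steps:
X = -571243/490770 (X = -869/738 + (-3)**2/665 = -869*1/738 + 9*(1/665) = -869/738 + 9/665 = -571243/490770 ≈ -1.1640)
O = 776888910/746871467 (O = 1/((-571243/490770 + 1523)/(687 + 896)) = 1/((746871467/490770)/1583) = 1/((746871467/490770)*(1/1583)) = 1/(746871467/776888910) = 776888910/746871467 ≈ 1.0402)
(-2*1)*O = -2*1*(776888910/746871467) = -2*776888910/746871467 = -1553777820/746871467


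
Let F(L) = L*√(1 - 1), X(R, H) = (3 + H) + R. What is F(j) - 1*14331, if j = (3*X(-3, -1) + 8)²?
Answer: -14331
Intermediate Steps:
X(R, H) = 3 + H + R
j = 25 (j = (3*(3 - 1 - 3) + 8)² = (3*(-1) + 8)² = (-3 + 8)² = 5² = 25)
F(L) = 0 (F(L) = L*√0 = L*0 = 0)
F(j) - 1*14331 = 0 - 1*14331 = 0 - 14331 = -14331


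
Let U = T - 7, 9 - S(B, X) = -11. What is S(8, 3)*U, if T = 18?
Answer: 220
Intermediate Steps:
S(B, X) = 20 (S(B, X) = 9 - 1*(-11) = 9 + 11 = 20)
U = 11 (U = 18 - 7 = 11)
S(8, 3)*U = 20*11 = 220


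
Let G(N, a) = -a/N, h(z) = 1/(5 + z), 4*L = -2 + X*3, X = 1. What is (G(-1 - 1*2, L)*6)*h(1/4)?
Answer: 2/21 ≈ 0.095238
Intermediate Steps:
L = ¼ (L = (-2 + 1*3)/4 = (-2 + 3)/4 = (¼)*1 = ¼ ≈ 0.25000)
G(N, a) = -a/N
(G(-1 - 1*2, L)*6)*h(1/4) = (-1*¼/(-1 - 1*2)*6)/(5 + 1/4) = (-1*¼/(-1 - 2)*6)/(5 + ¼) = (-1*¼/(-3)*6)/(21/4) = (-1*¼*(-⅓)*6)*(4/21) = ((1/12)*6)*(4/21) = (½)*(4/21) = 2/21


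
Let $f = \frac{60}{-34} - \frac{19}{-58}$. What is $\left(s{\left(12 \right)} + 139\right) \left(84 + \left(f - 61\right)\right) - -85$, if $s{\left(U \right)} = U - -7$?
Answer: $\frac{1721524}{493} \approx 3491.9$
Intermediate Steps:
$s{\left(U \right)} = 7 + U$ ($s{\left(U \right)} = U + 7 = 7 + U$)
$f = - \frac{1417}{986}$ ($f = 60 \left(- \frac{1}{34}\right) - - \frac{19}{58} = - \frac{30}{17} + \frac{19}{58} = - \frac{1417}{986} \approx -1.4371$)
$\left(s{\left(12 \right)} + 139\right) \left(84 + \left(f - 61\right)\right) - -85 = \left(\left(7 + 12\right) + 139\right) \left(84 - \frac{61563}{986}\right) - -85 = \left(19 + 139\right) \left(84 - \frac{61563}{986}\right) + 85 = 158 \cdot \frac{21261}{986} + 85 = \frac{1679619}{493} + 85 = \frac{1721524}{493}$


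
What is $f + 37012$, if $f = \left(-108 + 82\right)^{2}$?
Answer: $37688$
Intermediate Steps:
$f = 676$ ($f = \left(-26\right)^{2} = 676$)
$f + 37012 = 676 + 37012 = 37688$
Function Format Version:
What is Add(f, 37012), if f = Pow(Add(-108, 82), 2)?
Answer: 37688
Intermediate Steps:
f = 676 (f = Pow(-26, 2) = 676)
Add(f, 37012) = Add(676, 37012) = 37688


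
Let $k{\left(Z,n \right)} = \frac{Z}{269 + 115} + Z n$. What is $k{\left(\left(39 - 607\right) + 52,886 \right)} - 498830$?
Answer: $- \frac{30592235}{32} \approx -9.5601 \cdot 10^{5}$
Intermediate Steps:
$k{\left(Z,n \right)} = \frac{Z}{384} + Z n$
$k{\left(\left(39 - 607\right) + 52,886 \right)} - 498830 = \left(\left(39 - 607\right) + 52\right) \left(\frac{1}{384} + 886\right) - 498830 = \left(-568 + 52\right) \frac{340225}{384} - 498830 = \left(-516\right) \frac{340225}{384} - 498830 = - \frac{14629675}{32} - 498830 = - \frac{30592235}{32}$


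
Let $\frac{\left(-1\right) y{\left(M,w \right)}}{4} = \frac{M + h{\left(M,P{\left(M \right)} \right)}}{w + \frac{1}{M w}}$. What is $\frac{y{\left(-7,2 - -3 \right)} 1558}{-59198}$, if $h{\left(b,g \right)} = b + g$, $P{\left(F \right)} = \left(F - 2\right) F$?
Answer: $\frac{2671970}{2575113} \approx 1.0376$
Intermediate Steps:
$P{\left(F \right)} = F \left(-2 + F\right)$ ($P{\left(F \right)} = \left(-2 + F\right) F = F \left(-2 + F\right)$)
$y{\left(M,w \right)} = - \frac{4 \left(2 M + M \left(-2 + M\right)\right)}{w + \frac{1}{M w}}$ ($y{\left(M,w \right)} = - 4 \frac{M + \left(M + M \left(-2 + M\right)\right)}{w + \frac{1}{M w}} = - 4 \frac{2 M + M \left(-2 + M\right)}{w + \frac{1}{M w}} = - \frac{4 \left(2 M + M \left(-2 + M\right)\right)}{w + \frac{1}{M w}}$)
$\frac{y{\left(-7,2 - -3 \right)} 1558}{-59198} = \frac{- \frac{4 \left(2 - -3\right) \left(-7\right)^{3}}{1 - 7 \left(2 - -3\right)^{2}} \cdot 1558}{-59198} = \left(-4\right) \left(2 + 3\right) \left(-343\right) \frac{1}{1 - 7 \left(2 + 3\right)^{2}} \cdot 1558 \left(- \frac{1}{59198}\right) = \left(-4\right) 5 \left(-343\right) \frac{1}{1 - 7 \cdot 5^{2}} \cdot 1558 \left(- \frac{1}{59198}\right) = \left(-4\right) 5 \left(-343\right) \frac{1}{1 - 175} \cdot 1558 \left(- \frac{1}{59198}\right) = \left(-4\right) 5 \left(-343\right) \frac{1}{-174} \cdot 1558 \left(- \frac{1}{59198}\right) = \left(-4\right) 5 \left(-343\right) \left(- \frac{1}{174}\right) 1558 \left(- \frac{1}{59198}\right) = \left(- \frac{3430}{87}\right) 1558 \left(- \frac{1}{59198}\right) = \left(- \frac{5343940}{87}\right) \left(- \frac{1}{59198}\right) = \frac{2671970}{2575113}$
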